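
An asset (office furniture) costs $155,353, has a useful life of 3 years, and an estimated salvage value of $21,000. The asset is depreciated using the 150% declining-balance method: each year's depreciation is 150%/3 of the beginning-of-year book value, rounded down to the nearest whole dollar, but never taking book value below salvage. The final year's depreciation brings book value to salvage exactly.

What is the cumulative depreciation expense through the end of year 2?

$116,514

Depreciable base = $155,353 − $21,000 = $134,353.
Year 1: ⌊$155,353 × 150%/3⌋ = $77,676. Book value $77,677.
Year 2: ⌊$77,677 × 150%/3⌋ = $38,838. Book value $38,839.
Accumulated through year 2 = $155,353 − $38,839 = $116,514.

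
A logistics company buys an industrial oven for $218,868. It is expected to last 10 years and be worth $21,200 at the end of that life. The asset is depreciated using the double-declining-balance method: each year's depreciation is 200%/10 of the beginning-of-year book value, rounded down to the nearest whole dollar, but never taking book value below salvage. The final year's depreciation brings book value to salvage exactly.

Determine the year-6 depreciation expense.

$14,344

Depreciable base = $218,868 − $21,200 = $197,668.
Year 1: ⌊$218,868 × 200%/10⌋ = $43,773. Book value $175,095.
Year 2: ⌊$175,095 × 200%/10⌋ = $35,019. Book value $140,076.
Year 3: ⌊$140,076 × 200%/10⌋ = $28,015. Book value $112,061.
Year 4: ⌊$112,061 × 200%/10⌋ = $22,412. Book value $89,649.
Year 5: ⌊$89,649 × 200%/10⌋ = $17,929. Book value $71,720.
Year 6: ⌊$71,720 × 200%/10⌋ = $14,344. Book value $57,376.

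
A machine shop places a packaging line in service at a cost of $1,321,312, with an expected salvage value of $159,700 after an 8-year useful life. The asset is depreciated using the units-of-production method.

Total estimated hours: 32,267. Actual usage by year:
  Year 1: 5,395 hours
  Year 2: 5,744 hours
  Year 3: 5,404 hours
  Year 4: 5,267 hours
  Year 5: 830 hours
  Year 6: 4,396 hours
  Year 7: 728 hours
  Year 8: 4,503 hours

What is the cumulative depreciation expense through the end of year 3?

Depreciable base = $1,321,312 − $159,700 = $1,161,612.
Rate = $1,161,612 / 32,267 hours = $36 per hour.
Year 1: 5,395 × $36 = $194,220. Book value $1,127,092.
Year 2: 5,744 × $36 = $206,784. Book value $920,308.
Year 3: 5,404 × $36 = $194,544. Book value $725,764.
Accumulated through year 3 = $1,321,312 − $725,764 = $595,548.

$595,548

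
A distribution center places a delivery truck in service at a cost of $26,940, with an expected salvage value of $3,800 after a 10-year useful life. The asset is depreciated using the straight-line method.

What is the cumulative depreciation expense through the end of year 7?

$16,198

Depreciable base = $26,940 − $3,800 = $23,140.
Annual expense = $23,140 / 10 = $2,314.
End of year 1: book value $24,626.
End of year 2: book value $22,312.
End of year 3: book value $19,998.
End of year 4: book value $17,684.
End of year 5: book value $15,370.
End of year 6: book value $13,056.
End of year 7: book value $10,742.
Accumulated through year 7 = $26,940 − $10,742 = $16,198.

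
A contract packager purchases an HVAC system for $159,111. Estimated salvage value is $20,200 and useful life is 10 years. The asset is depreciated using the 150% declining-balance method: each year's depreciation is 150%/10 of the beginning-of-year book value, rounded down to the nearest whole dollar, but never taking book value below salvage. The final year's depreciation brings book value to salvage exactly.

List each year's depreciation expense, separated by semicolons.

Depreciable base = $159,111 − $20,200 = $138,911.
Year 1: ⌊$159,111 × 150%/10⌋ = $23,866. Book value $135,245.
Year 2: ⌊$135,245 × 150%/10⌋ = $20,286. Book value $114,959.
Year 3: ⌊$114,959 × 150%/10⌋ = $17,243. Book value $97,716.
Year 4: ⌊$97,716 × 150%/10⌋ = $14,657. Book value $83,059.
Year 5: ⌊$83,059 × 150%/10⌋ = $12,458. Book value $70,601.
Year 6: ⌊$70,601 × 150%/10⌋ = $10,590. Book value $60,011.
Year 7: ⌊$60,011 × 150%/10⌋ = $9,001. Book value $51,010.
Year 8: ⌊$51,010 × 150%/10⌋ = $7,651. Book value $43,359.
Year 9: ⌊$43,359 × 150%/10⌋ = $6,503. Book value $36,856.
Year 10 (final): $36,856 − $20,200 = $16,656. Book value $20,200.

$23,866; $20,286; $17,243; $14,657; $12,458; $10,590; $9,001; $7,651; $6,503; $16,656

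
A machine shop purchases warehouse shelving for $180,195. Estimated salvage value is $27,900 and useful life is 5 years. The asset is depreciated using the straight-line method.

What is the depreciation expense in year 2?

Depreciable base = $180,195 − $27,900 = $152,295.
Annual expense = $152,295 / 5 = $30,459.

$30,459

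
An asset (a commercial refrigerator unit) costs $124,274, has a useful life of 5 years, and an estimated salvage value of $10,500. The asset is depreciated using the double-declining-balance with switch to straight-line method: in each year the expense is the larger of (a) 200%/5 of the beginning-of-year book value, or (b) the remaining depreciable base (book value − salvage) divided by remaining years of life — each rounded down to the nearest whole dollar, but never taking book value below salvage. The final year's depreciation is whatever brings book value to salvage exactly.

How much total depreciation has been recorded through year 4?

$108,167

Depreciable base = $124,274 − $10,500 = $113,774.
Year 1: DB = ⌊$124,274 × 200%/5⌋ = $49,709; SL = ⌊$113,774/5⌋ = $22,754 → take DB $49,709. Book value $74,565.
Year 2: DB = ⌊$74,565 × 200%/5⌋ = $29,826; SL = ⌊$64,065/4⌋ = $16,016 → take DB $29,826. Book value $44,739.
Year 3: DB = ⌊$44,739 × 200%/5⌋ = $17,895; SL = ⌊$34,239/3⌋ = $11,413 → take DB $17,895. Book value $26,844.
Year 4: DB = ⌊$26,844 × 200%/5⌋ = $10,737; SL = ⌊$16,344/2⌋ = $8,172 → take DB $10,737. Book value $16,107.
Accumulated through year 4 = $124,274 − $16,107 = $108,167.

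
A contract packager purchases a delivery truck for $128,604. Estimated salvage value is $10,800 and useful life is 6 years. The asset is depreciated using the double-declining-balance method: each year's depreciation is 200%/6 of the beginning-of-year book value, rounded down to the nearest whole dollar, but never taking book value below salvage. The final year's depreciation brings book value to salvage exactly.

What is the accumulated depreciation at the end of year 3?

$90,498

Depreciable base = $128,604 − $10,800 = $117,804.
Year 1: ⌊$128,604 × 200%/6⌋ = $42,868. Book value $85,736.
Year 2: ⌊$85,736 × 200%/6⌋ = $28,578. Book value $57,158.
Year 3: ⌊$57,158 × 200%/6⌋ = $19,052. Book value $38,106.
Accumulated through year 3 = $128,604 − $38,106 = $90,498.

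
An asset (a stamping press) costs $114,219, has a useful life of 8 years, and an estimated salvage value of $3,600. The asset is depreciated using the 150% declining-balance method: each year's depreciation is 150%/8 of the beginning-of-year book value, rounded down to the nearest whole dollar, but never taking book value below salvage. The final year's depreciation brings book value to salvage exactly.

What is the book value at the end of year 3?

Depreciable base = $114,219 − $3,600 = $110,619.
Year 1: ⌊$114,219 × 150%/8⌋ = $21,416. Book value $92,803.
Year 2: ⌊$92,803 × 150%/8⌋ = $17,400. Book value $75,403.
Year 3: ⌊$75,403 × 150%/8⌋ = $14,138. Book value $61,265.

$61,265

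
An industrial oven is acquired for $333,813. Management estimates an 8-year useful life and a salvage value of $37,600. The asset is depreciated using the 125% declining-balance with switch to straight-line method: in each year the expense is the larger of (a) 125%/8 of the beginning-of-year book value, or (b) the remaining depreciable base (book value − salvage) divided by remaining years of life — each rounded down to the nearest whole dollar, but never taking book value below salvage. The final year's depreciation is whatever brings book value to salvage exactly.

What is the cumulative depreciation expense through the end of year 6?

$231,047

Depreciable base = $333,813 − $37,600 = $296,213.
Year 1: DB = ⌊$333,813 × 125%/8⌋ = $52,158; SL = ⌊$296,213/8⌋ = $37,026 → take DB $52,158. Book value $281,655.
Year 2: DB = ⌊$281,655 × 125%/8⌋ = $44,008; SL = ⌊$244,055/7⌋ = $34,865 → take DB $44,008. Book value $237,647.
Year 3: DB = ⌊$237,647 × 125%/8⌋ = $37,132; SL = ⌊$200,047/6⌋ = $33,341 → take DB $37,132. Book value $200,515.
Year 4: DB = ⌊$200,515 × 125%/8⌋ = $31,330; SL = ⌊$162,915/5⌋ = $32,583 → take SL $32,583. Book value $167,932.
Year 5: DB = ⌊$167,932 × 125%/8⌋ = $26,239; SL = ⌊$130,332/4⌋ = $32,583 → take SL $32,583. Book value $135,349.
Year 6: DB = ⌊$135,349 × 125%/8⌋ = $21,148; SL = ⌊$97,749/3⌋ = $32,583 → take SL $32,583. Book value $102,766.
Accumulated through year 6 = $333,813 − $102,766 = $231,047.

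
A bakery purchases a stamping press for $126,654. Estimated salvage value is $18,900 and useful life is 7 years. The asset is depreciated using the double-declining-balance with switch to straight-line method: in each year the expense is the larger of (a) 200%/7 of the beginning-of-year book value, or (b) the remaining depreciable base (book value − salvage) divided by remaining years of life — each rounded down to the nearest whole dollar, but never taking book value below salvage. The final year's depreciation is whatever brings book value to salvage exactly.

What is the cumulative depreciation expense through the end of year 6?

$107,754

Depreciable base = $126,654 − $18,900 = $107,754.
Year 1: DB = ⌊$126,654 × 200%/7⌋ = $36,186; SL = ⌊$107,754/7⌋ = $15,393 → take DB $36,186. Book value $90,468.
Year 2: DB = ⌊$90,468 × 200%/7⌋ = $25,848; SL = ⌊$71,568/6⌋ = $11,928 → take DB $25,848. Book value $64,620.
Year 3: DB = ⌊$64,620 × 200%/7⌋ = $18,462; SL = ⌊$45,720/5⌋ = $9,144 → take DB $18,462. Book value $46,158.
Year 4: DB = ⌊$46,158 × 200%/7⌋ = $13,188; SL = ⌊$27,258/4⌋ = $6,814 → take DB $13,188. Book value $32,970.
Year 5: DB = ⌊$32,970 × 200%/7⌋ = $9,420; SL = ⌊$14,070/3⌋ = $4,690 → take DB $9,420. Book value $23,550.
Year 6: DB = ⌊$23,550 × 200%/7⌋ = $6,728; SL = ⌊$4,650/2⌋ = $2,325 → take DB $6,728, capped at $4,650. Book value $18,900.
Accumulated through year 6 = $126,654 − $18,900 = $107,754.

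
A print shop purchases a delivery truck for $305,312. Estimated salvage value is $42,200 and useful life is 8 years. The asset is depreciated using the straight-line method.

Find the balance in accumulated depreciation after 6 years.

Depreciable base = $305,312 − $42,200 = $263,112.
Annual expense = $263,112 / 8 = $32,889.
End of year 1: book value $272,423.
End of year 2: book value $239,534.
End of year 3: book value $206,645.
End of year 4: book value $173,756.
End of year 5: book value $140,867.
End of year 6: book value $107,978.
Accumulated through year 6 = $305,312 − $107,978 = $197,334.

$197,334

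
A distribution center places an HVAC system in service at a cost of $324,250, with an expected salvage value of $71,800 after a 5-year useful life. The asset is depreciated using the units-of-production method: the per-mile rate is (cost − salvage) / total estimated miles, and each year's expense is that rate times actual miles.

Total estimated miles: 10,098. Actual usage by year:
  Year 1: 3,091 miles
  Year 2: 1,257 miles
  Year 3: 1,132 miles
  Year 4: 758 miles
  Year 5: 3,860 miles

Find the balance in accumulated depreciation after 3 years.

Depreciable base = $324,250 − $71,800 = $252,450.
Rate = $252,450 / 10,098 miles = $25 per mile.
Year 1: 3,091 × $25 = $77,275. Book value $246,975.
Year 2: 1,257 × $25 = $31,425. Book value $215,550.
Year 3: 1,132 × $25 = $28,300. Book value $187,250.
Accumulated through year 3 = $324,250 − $187,250 = $137,000.

$137,000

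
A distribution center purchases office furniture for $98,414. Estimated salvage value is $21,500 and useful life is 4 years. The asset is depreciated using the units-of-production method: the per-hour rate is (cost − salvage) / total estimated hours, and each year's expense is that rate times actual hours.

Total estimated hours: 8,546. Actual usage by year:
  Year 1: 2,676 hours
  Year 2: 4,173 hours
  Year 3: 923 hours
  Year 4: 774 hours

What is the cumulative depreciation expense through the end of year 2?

$61,641

Depreciable base = $98,414 − $21,500 = $76,914.
Rate = $76,914 / 8,546 hours = $9 per hour.
Year 1: 2,676 × $9 = $24,084. Book value $74,330.
Year 2: 4,173 × $9 = $37,557. Book value $36,773.
Accumulated through year 2 = $98,414 − $36,773 = $61,641.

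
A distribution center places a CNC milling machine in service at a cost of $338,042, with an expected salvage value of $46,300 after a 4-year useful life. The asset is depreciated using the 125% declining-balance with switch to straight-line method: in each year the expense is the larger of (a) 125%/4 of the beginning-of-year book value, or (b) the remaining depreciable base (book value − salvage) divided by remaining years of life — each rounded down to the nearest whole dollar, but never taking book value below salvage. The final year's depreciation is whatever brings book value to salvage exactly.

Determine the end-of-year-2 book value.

Depreciable base = $338,042 − $46,300 = $291,742.
Year 1: DB = ⌊$338,042 × 125%/4⌋ = $105,638; SL = ⌊$291,742/4⌋ = $72,935 → take DB $105,638. Book value $232,404.
Year 2: DB = ⌊$232,404 × 125%/4⌋ = $72,626; SL = ⌊$186,104/3⌋ = $62,034 → take DB $72,626. Book value $159,778.

$159,778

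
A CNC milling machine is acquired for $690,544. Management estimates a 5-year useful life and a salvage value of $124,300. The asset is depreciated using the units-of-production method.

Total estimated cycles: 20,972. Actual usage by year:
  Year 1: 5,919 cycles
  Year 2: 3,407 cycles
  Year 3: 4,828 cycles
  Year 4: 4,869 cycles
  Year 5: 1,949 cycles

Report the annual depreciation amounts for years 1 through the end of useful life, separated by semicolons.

$159,813; $91,989; $130,356; $131,463; $52,623

Depreciable base = $690,544 − $124,300 = $566,244.
Rate = $566,244 / 20,972 cycles = $27 per cycle.
Year 1: 5,919 × $27 = $159,813. Book value $530,731.
Year 2: 3,407 × $27 = $91,989. Book value $438,742.
Year 3: 4,828 × $27 = $130,356. Book value $308,386.
Year 4: 4,869 × $27 = $131,463. Book value $176,923.
Year 5: 1,949 × $27 = $52,623. Book value $124,300.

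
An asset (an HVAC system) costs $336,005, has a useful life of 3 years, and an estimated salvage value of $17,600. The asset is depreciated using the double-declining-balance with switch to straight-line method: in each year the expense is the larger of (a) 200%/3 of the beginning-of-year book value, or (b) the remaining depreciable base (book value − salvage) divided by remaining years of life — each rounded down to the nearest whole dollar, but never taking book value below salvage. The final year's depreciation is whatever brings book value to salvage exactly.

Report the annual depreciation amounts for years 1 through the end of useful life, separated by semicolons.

$224,003; $74,668; $19,734

Depreciable base = $336,005 − $17,600 = $318,405.
Year 1: DB = ⌊$336,005 × 200%/3⌋ = $224,003; SL = ⌊$318,405/3⌋ = $106,135 → take DB $224,003. Book value $112,002.
Year 2: DB = ⌊$112,002 × 200%/3⌋ = $74,668; SL = ⌊$94,402/2⌋ = $47,201 → take DB $74,668. Book value $37,334.
Year 3 (final): $37,334 − $17,600 = $19,734. Book value $17,600.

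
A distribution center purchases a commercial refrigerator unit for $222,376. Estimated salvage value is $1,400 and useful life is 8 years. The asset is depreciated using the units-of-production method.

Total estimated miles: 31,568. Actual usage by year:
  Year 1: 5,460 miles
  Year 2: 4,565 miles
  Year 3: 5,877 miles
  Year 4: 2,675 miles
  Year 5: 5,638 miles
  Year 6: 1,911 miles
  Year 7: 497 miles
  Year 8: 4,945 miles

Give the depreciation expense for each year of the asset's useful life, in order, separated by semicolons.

$38,220; $31,955; $41,139; $18,725; $39,466; $13,377; $3,479; $34,615

Depreciable base = $222,376 − $1,400 = $220,976.
Rate = $220,976 / 31,568 miles = $7 per mile.
Year 1: 5,460 × $7 = $38,220. Book value $184,156.
Year 2: 4,565 × $7 = $31,955. Book value $152,201.
Year 3: 5,877 × $7 = $41,139. Book value $111,062.
Year 4: 2,675 × $7 = $18,725. Book value $92,337.
Year 5: 5,638 × $7 = $39,466. Book value $52,871.
Year 6: 1,911 × $7 = $13,377. Book value $39,494.
Year 7: 497 × $7 = $3,479. Book value $36,015.
Year 8: 4,945 × $7 = $34,615. Book value $1,400.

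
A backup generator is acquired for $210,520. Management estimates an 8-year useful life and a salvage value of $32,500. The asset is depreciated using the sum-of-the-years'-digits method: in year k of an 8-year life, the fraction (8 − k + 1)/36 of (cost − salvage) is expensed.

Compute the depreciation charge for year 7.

Depreciable base = $210,520 − $32,500 = $178,020.
Sum of the years' digits = 8+7+6+5+4+3+2+1 = 36.
Year 1: $178,020 × 8/36 = $39,560. Book value $170,960.
Year 2: $178,020 × 7/36 = $34,615. Book value $136,345.
Year 3: $178,020 × 6/36 = $29,670. Book value $106,675.
Year 4: $178,020 × 5/36 = $24,725. Book value $81,950.
Year 5: $178,020 × 4/36 = $19,780. Book value $62,170.
Year 6: $178,020 × 3/36 = $14,835. Book value $47,335.
Year 7: $178,020 × 2/36 = $9,890. Book value $37,445.

$9,890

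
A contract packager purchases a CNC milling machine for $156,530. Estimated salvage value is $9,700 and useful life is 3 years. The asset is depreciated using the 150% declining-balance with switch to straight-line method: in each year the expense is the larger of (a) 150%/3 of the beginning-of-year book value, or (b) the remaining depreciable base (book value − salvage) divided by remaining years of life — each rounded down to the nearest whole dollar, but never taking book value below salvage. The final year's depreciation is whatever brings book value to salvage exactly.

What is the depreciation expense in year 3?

$29,433

Depreciable base = $156,530 − $9,700 = $146,830.
Year 1: DB = ⌊$156,530 × 150%/3⌋ = $78,265; SL = ⌊$146,830/3⌋ = $48,943 → take DB $78,265. Book value $78,265.
Year 2: DB = ⌊$78,265 × 150%/3⌋ = $39,132; SL = ⌊$68,565/2⌋ = $34,282 → take DB $39,132. Book value $39,133.
Year 3 (final): $39,133 − $9,700 = $29,433. Book value $9,700.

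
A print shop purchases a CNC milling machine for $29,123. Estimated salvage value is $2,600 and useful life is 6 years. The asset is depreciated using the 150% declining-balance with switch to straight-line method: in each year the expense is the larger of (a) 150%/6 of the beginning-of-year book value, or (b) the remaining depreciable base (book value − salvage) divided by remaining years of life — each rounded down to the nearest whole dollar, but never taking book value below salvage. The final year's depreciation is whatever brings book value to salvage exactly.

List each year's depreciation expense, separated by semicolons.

Depreciable base = $29,123 − $2,600 = $26,523.
Year 1: DB = ⌊$29,123 × 150%/6⌋ = $7,280; SL = ⌊$26,523/6⌋ = $4,420 → take DB $7,280. Book value $21,843.
Year 2: DB = ⌊$21,843 × 150%/6⌋ = $5,460; SL = ⌊$19,243/5⌋ = $3,848 → take DB $5,460. Book value $16,383.
Year 3: DB = ⌊$16,383 × 150%/6⌋ = $4,095; SL = ⌊$13,783/4⌋ = $3,445 → take DB $4,095. Book value $12,288.
Year 4: DB = ⌊$12,288 × 150%/6⌋ = $3,072; SL = ⌊$9,688/3⌋ = $3,229 → take SL $3,229. Book value $9,059.
Year 5: DB = ⌊$9,059 × 150%/6⌋ = $2,264; SL = ⌊$6,459/2⌋ = $3,229 → take SL $3,229. Book value $5,830.
Year 6 (final): $5,830 − $2,600 = $3,230. Book value $2,600.

$7,280; $5,460; $4,095; $3,229; $3,229; $3,230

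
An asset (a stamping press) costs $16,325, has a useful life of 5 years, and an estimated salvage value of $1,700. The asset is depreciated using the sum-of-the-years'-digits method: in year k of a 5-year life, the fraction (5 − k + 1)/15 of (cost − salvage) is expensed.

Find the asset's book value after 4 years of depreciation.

$2,675

Depreciable base = $16,325 − $1,700 = $14,625.
Sum of the years' digits = 5+4+3+2+1 = 15.
Year 1: $14,625 × 5/15 = $4,875. Book value $11,450.
Year 2: $14,625 × 4/15 = $3,900. Book value $7,550.
Year 3: $14,625 × 3/15 = $2,925. Book value $4,625.
Year 4: $14,625 × 2/15 = $1,950. Book value $2,675.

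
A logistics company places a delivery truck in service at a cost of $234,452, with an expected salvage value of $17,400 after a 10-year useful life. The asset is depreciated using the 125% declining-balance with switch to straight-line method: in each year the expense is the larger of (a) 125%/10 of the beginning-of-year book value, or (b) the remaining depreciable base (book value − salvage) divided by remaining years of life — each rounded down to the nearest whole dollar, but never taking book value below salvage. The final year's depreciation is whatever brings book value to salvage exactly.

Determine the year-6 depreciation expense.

Depreciable base = $234,452 − $17,400 = $217,052.
Year 1: DB = ⌊$234,452 × 125%/10⌋ = $29,306; SL = ⌊$217,052/10⌋ = $21,705 → take DB $29,306. Book value $205,146.
Year 2: DB = ⌊$205,146 × 125%/10⌋ = $25,643; SL = ⌊$187,746/9⌋ = $20,860 → take DB $25,643. Book value $179,503.
Year 3: DB = ⌊$179,503 × 125%/10⌋ = $22,437; SL = ⌊$162,103/8⌋ = $20,262 → take DB $22,437. Book value $157,066.
Year 4: DB = ⌊$157,066 × 125%/10⌋ = $19,633; SL = ⌊$139,666/7⌋ = $19,952 → take SL $19,952. Book value $137,114.
Year 5: DB = ⌊$137,114 × 125%/10⌋ = $17,139; SL = ⌊$119,714/6⌋ = $19,952 → take SL $19,952. Book value $117,162.
Year 6: DB = ⌊$117,162 × 125%/10⌋ = $14,645; SL = ⌊$99,762/5⌋ = $19,952 → take SL $19,952. Book value $97,210.

$19,952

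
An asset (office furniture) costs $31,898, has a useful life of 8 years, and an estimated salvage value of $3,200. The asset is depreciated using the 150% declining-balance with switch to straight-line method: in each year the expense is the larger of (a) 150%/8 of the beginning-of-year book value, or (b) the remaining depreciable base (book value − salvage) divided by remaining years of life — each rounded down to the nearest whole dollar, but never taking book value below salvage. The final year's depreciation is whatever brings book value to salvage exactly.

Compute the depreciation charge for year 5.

Depreciable base = $31,898 − $3,200 = $28,698.
Year 1: DB = ⌊$31,898 × 150%/8⌋ = $5,980; SL = ⌊$28,698/8⌋ = $3,587 → take DB $5,980. Book value $25,918.
Year 2: DB = ⌊$25,918 × 150%/8⌋ = $4,859; SL = ⌊$22,718/7⌋ = $3,245 → take DB $4,859. Book value $21,059.
Year 3: DB = ⌊$21,059 × 150%/8⌋ = $3,948; SL = ⌊$17,859/6⌋ = $2,976 → take DB $3,948. Book value $17,111.
Year 4: DB = ⌊$17,111 × 150%/8⌋ = $3,208; SL = ⌊$13,911/5⌋ = $2,782 → take DB $3,208. Book value $13,903.
Year 5: DB = ⌊$13,903 × 150%/8⌋ = $2,606; SL = ⌊$10,703/4⌋ = $2,675 → take SL $2,675. Book value $11,228.

$2,675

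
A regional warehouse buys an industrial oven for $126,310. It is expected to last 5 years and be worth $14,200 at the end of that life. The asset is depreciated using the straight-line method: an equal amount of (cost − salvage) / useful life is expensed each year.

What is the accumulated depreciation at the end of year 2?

Depreciable base = $126,310 − $14,200 = $112,110.
Annual expense = $112,110 / 5 = $22,422.
End of year 1: book value $103,888.
End of year 2: book value $81,466.
Accumulated through year 2 = $126,310 − $81,466 = $44,844.

$44,844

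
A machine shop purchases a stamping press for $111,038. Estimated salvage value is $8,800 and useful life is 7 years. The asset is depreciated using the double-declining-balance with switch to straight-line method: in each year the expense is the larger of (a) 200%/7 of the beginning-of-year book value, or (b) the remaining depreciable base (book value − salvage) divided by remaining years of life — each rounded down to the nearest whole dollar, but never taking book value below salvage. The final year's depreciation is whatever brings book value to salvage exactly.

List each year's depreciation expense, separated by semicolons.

Depreciable base = $111,038 − $8,800 = $102,238.
Year 1: DB = ⌊$111,038 × 200%/7⌋ = $31,725; SL = ⌊$102,238/7⌋ = $14,605 → take DB $31,725. Book value $79,313.
Year 2: DB = ⌊$79,313 × 200%/7⌋ = $22,660; SL = ⌊$70,513/6⌋ = $11,752 → take DB $22,660. Book value $56,653.
Year 3: DB = ⌊$56,653 × 200%/7⌋ = $16,186; SL = ⌊$47,853/5⌋ = $9,570 → take DB $16,186. Book value $40,467.
Year 4: DB = ⌊$40,467 × 200%/7⌋ = $11,562; SL = ⌊$31,667/4⌋ = $7,916 → take DB $11,562. Book value $28,905.
Year 5: DB = ⌊$28,905 × 200%/7⌋ = $8,258; SL = ⌊$20,105/3⌋ = $6,701 → take DB $8,258. Book value $20,647.
Year 6: DB = ⌊$20,647 × 200%/7⌋ = $5,899; SL = ⌊$11,847/2⌋ = $5,923 → take SL $5,923. Book value $14,724.
Year 7 (final): $14,724 − $8,800 = $5,924. Book value $8,800.

$31,725; $22,660; $16,186; $11,562; $8,258; $5,923; $5,924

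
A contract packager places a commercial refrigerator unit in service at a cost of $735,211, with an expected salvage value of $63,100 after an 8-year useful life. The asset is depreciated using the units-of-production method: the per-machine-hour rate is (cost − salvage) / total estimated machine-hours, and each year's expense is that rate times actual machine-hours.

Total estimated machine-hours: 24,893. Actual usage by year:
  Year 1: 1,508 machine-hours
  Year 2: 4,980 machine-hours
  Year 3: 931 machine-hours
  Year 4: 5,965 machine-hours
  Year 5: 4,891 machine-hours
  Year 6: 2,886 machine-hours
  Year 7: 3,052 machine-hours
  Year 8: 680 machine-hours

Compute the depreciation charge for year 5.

Depreciable base = $735,211 − $63,100 = $672,111.
Rate = $672,111 / 24,893 machine-hours = $27 per machine-hour.
Year 1: 1,508 × $27 = $40,716. Book value $694,495.
Year 2: 4,980 × $27 = $134,460. Book value $560,035.
Year 3: 931 × $27 = $25,137. Book value $534,898.
Year 4: 5,965 × $27 = $161,055. Book value $373,843.
Year 5: 4,891 × $27 = $132,057. Book value $241,786.

$132,057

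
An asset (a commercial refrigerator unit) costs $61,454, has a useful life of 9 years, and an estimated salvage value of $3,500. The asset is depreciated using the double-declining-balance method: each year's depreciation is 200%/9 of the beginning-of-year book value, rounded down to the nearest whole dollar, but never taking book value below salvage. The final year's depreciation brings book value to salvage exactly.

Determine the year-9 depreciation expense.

Depreciable base = $61,454 − $3,500 = $57,954.
Year 1: ⌊$61,454 × 200%/9⌋ = $13,656. Book value $47,798.
Year 2: ⌊$47,798 × 200%/9⌋ = $10,621. Book value $37,177.
Year 3: ⌊$37,177 × 200%/9⌋ = $8,261. Book value $28,916.
Year 4: ⌊$28,916 × 200%/9⌋ = $6,425. Book value $22,491.
Year 5: ⌊$22,491 × 200%/9⌋ = $4,998. Book value $17,493.
Year 6: ⌊$17,493 × 200%/9⌋ = $3,887. Book value $13,606.
Year 7: ⌊$13,606 × 200%/9⌋ = $3,023. Book value $10,583.
Year 8: ⌊$10,583 × 200%/9⌋ = $2,351. Book value $8,232.
Year 9 (final): $8,232 − $3,500 = $4,732. Book value $3,500.

$4,732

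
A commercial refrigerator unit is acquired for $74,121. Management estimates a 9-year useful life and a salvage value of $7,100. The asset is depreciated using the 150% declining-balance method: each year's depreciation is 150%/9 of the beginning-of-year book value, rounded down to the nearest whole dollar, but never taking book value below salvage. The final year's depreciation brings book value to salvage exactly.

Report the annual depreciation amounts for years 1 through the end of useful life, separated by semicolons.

$12,353; $10,294; $8,579; $7,149; $5,957; $4,964; $4,137; $3,448; $10,140

Depreciable base = $74,121 − $7,100 = $67,021.
Year 1: ⌊$74,121 × 150%/9⌋ = $12,353. Book value $61,768.
Year 2: ⌊$61,768 × 150%/9⌋ = $10,294. Book value $51,474.
Year 3: ⌊$51,474 × 150%/9⌋ = $8,579. Book value $42,895.
Year 4: ⌊$42,895 × 150%/9⌋ = $7,149. Book value $35,746.
Year 5: ⌊$35,746 × 150%/9⌋ = $5,957. Book value $29,789.
Year 6: ⌊$29,789 × 150%/9⌋ = $4,964. Book value $24,825.
Year 7: ⌊$24,825 × 150%/9⌋ = $4,137. Book value $20,688.
Year 8: ⌊$20,688 × 150%/9⌋ = $3,448. Book value $17,240.
Year 9 (final): $17,240 − $7,100 = $10,140. Book value $7,100.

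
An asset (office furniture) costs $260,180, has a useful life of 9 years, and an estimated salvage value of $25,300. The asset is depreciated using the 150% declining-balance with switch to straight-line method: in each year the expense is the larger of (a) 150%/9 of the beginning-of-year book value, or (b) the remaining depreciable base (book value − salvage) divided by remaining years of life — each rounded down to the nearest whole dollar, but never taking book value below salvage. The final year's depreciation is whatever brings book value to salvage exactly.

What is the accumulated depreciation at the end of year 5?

$155,618

Depreciable base = $260,180 − $25,300 = $234,880.
Year 1: DB = ⌊$260,180 × 150%/9⌋ = $43,363; SL = ⌊$234,880/9⌋ = $26,097 → take DB $43,363. Book value $216,817.
Year 2: DB = ⌊$216,817 × 150%/9⌋ = $36,136; SL = ⌊$191,517/8⌋ = $23,939 → take DB $36,136. Book value $180,681.
Year 3: DB = ⌊$180,681 × 150%/9⌋ = $30,113; SL = ⌊$155,381/7⌋ = $22,197 → take DB $30,113. Book value $150,568.
Year 4: DB = ⌊$150,568 × 150%/9⌋ = $25,094; SL = ⌊$125,268/6⌋ = $20,878 → take DB $25,094. Book value $125,474.
Year 5: DB = ⌊$125,474 × 150%/9⌋ = $20,912; SL = ⌊$100,174/5⌋ = $20,034 → take DB $20,912. Book value $104,562.
Accumulated through year 5 = $260,180 − $104,562 = $155,618.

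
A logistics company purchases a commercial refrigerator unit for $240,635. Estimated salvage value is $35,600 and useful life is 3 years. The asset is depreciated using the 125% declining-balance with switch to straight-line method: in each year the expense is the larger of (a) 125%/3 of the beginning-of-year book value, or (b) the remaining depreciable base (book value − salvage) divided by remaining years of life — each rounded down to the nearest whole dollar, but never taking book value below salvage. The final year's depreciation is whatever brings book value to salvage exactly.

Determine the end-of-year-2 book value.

$81,884

Depreciable base = $240,635 − $35,600 = $205,035.
Year 1: DB = ⌊$240,635 × 125%/3⌋ = $100,264; SL = ⌊$205,035/3⌋ = $68,345 → take DB $100,264. Book value $140,371.
Year 2: DB = ⌊$140,371 × 125%/3⌋ = $58,487; SL = ⌊$104,771/2⌋ = $52,385 → take DB $58,487. Book value $81,884.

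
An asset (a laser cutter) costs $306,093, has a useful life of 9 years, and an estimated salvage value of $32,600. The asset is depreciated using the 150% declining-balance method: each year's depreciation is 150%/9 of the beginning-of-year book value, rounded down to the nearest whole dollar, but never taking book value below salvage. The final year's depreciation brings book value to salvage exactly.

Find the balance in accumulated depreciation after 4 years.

Depreciable base = $306,093 − $32,600 = $273,493.
Year 1: ⌊$306,093 × 150%/9⌋ = $51,015. Book value $255,078.
Year 2: ⌊$255,078 × 150%/9⌋ = $42,513. Book value $212,565.
Year 3: ⌊$212,565 × 150%/9⌋ = $35,427. Book value $177,138.
Year 4: ⌊$177,138 × 150%/9⌋ = $29,523. Book value $147,615.
Accumulated through year 4 = $306,093 − $147,615 = $158,478.

$158,478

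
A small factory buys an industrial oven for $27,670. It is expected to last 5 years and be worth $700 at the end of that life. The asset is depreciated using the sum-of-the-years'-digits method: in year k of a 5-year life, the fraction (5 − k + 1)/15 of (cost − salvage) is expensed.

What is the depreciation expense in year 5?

Depreciable base = $27,670 − $700 = $26,970.
Sum of the years' digits = 5+4+3+2+1 = 15.
Year 1: $26,970 × 5/15 = $8,990. Book value $18,680.
Year 2: $26,970 × 4/15 = $7,192. Book value $11,488.
Year 3: $26,970 × 3/15 = $5,394. Book value $6,094.
Year 4: $26,970 × 2/15 = $3,596. Book value $2,498.
Year 5: $26,970 × 1/15 = $1,798. Book value $700.

$1,798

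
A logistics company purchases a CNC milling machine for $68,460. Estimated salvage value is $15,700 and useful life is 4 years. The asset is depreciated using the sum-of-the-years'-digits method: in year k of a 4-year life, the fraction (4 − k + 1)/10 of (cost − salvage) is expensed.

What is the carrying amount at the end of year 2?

$31,528

Depreciable base = $68,460 − $15,700 = $52,760.
Sum of the years' digits = 4+3+2+1 = 10.
Year 1: $52,760 × 4/10 = $21,104. Book value $47,356.
Year 2: $52,760 × 3/10 = $15,828. Book value $31,528.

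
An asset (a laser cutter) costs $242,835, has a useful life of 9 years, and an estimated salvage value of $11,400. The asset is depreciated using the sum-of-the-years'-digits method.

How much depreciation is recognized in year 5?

$25,715

Depreciable base = $242,835 − $11,400 = $231,435.
Sum of the years' digits = 9+8+7+6+5+4+3+2+1 = 45.
Year 1: $231,435 × 9/45 = $46,287. Book value $196,548.
Year 2: $231,435 × 8/45 = $41,144. Book value $155,404.
Year 3: $231,435 × 7/45 = $36,001. Book value $119,403.
Year 4: $231,435 × 6/45 = $30,858. Book value $88,545.
Year 5: $231,435 × 5/45 = $25,715. Book value $62,830.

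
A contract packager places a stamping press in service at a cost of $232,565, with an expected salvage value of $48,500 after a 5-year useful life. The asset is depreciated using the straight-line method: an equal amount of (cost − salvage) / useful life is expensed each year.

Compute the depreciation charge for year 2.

$36,813

Depreciable base = $232,565 − $48,500 = $184,065.
Annual expense = $184,065 / 5 = $36,813.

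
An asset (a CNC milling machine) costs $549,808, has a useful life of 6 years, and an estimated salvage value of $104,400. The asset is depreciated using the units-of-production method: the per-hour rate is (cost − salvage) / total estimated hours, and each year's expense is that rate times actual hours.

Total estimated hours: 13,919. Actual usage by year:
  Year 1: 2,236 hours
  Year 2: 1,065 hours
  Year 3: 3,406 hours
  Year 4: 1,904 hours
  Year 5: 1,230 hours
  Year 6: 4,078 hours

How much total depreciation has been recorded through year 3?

$214,624

Depreciable base = $549,808 − $104,400 = $445,408.
Rate = $445,408 / 13,919 hours = $32 per hour.
Year 1: 2,236 × $32 = $71,552. Book value $478,256.
Year 2: 1,065 × $32 = $34,080. Book value $444,176.
Year 3: 3,406 × $32 = $108,992. Book value $335,184.
Accumulated through year 3 = $549,808 − $335,184 = $214,624.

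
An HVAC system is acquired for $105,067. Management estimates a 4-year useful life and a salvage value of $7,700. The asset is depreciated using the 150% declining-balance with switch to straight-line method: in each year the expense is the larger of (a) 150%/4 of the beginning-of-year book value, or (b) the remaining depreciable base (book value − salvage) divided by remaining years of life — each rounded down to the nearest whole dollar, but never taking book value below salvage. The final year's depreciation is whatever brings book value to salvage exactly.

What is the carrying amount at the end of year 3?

$24,371

Depreciable base = $105,067 − $7,700 = $97,367.
Year 1: DB = ⌊$105,067 × 150%/4⌋ = $39,400; SL = ⌊$97,367/4⌋ = $24,341 → take DB $39,400. Book value $65,667.
Year 2: DB = ⌊$65,667 × 150%/4⌋ = $24,625; SL = ⌊$57,967/3⌋ = $19,322 → take DB $24,625. Book value $41,042.
Year 3: DB = ⌊$41,042 × 150%/4⌋ = $15,390; SL = ⌊$33,342/2⌋ = $16,671 → take SL $16,671. Book value $24,371.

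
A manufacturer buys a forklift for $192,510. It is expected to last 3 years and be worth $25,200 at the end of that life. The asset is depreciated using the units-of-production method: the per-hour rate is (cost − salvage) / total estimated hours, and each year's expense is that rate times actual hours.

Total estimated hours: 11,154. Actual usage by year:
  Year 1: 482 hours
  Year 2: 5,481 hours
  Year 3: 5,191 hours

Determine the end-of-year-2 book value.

$103,065

Depreciable base = $192,510 − $25,200 = $167,310.
Rate = $167,310 / 11,154 hours = $15 per hour.
Year 1: 482 × $15 = $7,230. Book value $185,280.
Year 2: 5,481 × $15 = $82,215. Book value $103,065.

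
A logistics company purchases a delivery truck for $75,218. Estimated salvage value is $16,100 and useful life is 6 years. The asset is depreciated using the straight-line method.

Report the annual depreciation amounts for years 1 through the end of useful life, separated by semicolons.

Depreciable base = $75,218 − $16,100 = $59,118.
Annual expense = $59,118 / 6 = $9,853.
End of year 1: book value $65,365.
End of year 2: book value $55,512.
End of year 3: book value $45,659.
End of year 4: book value $35,806.
End of year 5: book value $25,953.
End of year 6: book value $16,100.

$9,853; $9,853; $9,853; $9,853; $9,853; $9,853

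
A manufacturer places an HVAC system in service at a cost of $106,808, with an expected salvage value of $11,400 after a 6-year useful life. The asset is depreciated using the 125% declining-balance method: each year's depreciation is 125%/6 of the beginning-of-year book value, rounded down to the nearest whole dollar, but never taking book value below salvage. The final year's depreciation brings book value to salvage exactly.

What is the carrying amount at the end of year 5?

$33,215

Depreciable base = $106,808 − $11,400 = $95,408.
Year 1: ⌊$106,808 × 125%/6⌋ = $22,251. Book value $84,557.
Year 2: ⌊$84,557 × 125%/6⌋ = $17,616. Book value $66,941.
Year 3: ⌊$66,941 × 125%/6⌋ = $13,946. Book value $52,995.
Year 4: ⌊$52,995 × 125%/6⌋ = $11,040. Book value $41,955.
Year 5: ⌊$41,955 × 125%/6⌋ = $8,740. Book value $33,215.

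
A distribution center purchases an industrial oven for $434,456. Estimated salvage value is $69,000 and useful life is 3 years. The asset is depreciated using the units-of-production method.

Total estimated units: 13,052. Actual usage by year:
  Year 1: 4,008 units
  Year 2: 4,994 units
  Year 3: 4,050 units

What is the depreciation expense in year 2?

Depreciable base = $434,456 − $69,000 = $365,456.
Rate = $365,456 / 13,052 units = $28 per unit.
Year 1: 4,008 × $28 = $112,224. Book value $322,232.
Year 2: 4,994 × $28 = $139,832. Book value $182,400.

$139,832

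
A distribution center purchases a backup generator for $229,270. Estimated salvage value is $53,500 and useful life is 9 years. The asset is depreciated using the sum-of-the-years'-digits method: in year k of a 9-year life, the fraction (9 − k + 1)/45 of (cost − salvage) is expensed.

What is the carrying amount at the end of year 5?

Depreciable base = $229,270 − $53,500 = $175,770.
Sum of the years' digits = 9+8+7+6+5+4+3+2+1 = 45.
Year 1: $175,770 × 9/45 = $35,154. Book value $194,116.
Year 2: $175,770 × 8/45 = $31,248. Book value $162,868.
Year 3: $175,770 × 7/45 = $27,342. Book value $135,526.
Year 4: $175,770 × 6/45 = $23,436. Book value $112,090.
Year 5: $175,770 × 5/45 = $19,530. Book value $92,560.

$92,560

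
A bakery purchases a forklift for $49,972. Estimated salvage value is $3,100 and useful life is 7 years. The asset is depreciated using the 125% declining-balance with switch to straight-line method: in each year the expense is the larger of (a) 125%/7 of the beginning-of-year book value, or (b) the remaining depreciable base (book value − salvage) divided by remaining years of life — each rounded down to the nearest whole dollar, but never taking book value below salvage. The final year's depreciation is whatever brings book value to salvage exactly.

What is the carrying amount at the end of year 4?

$21,472

Depreciable base = $49,972 − $3,100 = $46,872.
Year 1: DB = ⌊$49,972 × 125%/7⌋ = $8,923; SL = ⌊$46,872/7⌋ = $6,696 → take DB $8,923. Book value $41,049.
Year 2: DB = ⌊$41,049 × 125%/7⌋ = $7,330; SL = ⌊$37,949/6⌋ = $6,324 → take DB $7,330. Book value $33,719.
Year 3: DB = ⌊$33,719 × 125%/7⌋ = $6,021; SL = ⌊$30,619/5⌋ = $6,123 → take SL $6,123. Book value $27,596.
Year 4: DB = ⌊$27,596 × 125%/7⌋ = $4,927; SL = ⌊$24,496/4⌋ = $6,124 → take SL $6,124. Book value $21,472.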